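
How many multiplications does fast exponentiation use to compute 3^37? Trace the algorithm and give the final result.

Computing 3^37 by squaring (build up from 3^1; each line after the first costs one multiplication):

3^1 = 3
3^2 = (3^1)^2 = 3^2 = 9
3^4 = (3^2)^2 = 9^2 = 81
3^8 = (3^4)^2 = 81^2 = 6561
3^9 = 3 * 3^8 = 3 * 6561 = 19683
3^18 = (3^9)^2 = 19683^2 = 387420489
3^36 = (3^18)^2 = 387420489^2 = 150094635296999121
3^37 = 3 * 3^36 = 3 * 150094635296999121 = 450283905890997363

Result: 450283905890997363
Multiplications needed: 7 (7 lines after 3^1)

3^37 = 450283905890997363. Using exponentiation by squaring, this requires 7 multiplications. The key idea: if the exponent is even, square the half-power; if odd, multiply by the base once.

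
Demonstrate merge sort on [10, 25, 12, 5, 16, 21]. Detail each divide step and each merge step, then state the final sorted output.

Merge sort trace:

Split: [10, 25, 12, 5, 16, 21] -> [10, 25, 12] and [5, 16, 21]
  Split: [10, 25, 12] -> [10] and [25, 12]
    Split: [25, 12] -> [25] and [12]
    Merge: [25] + [12] -> [12, 25]
  Merge: [10] + [12, 25] -> [10, 12, 25]
  Split: [5, 16, 21] -> [5] and [16, 21]
    Split: [16, 21] -> [16] and [21]
    Merge: [16] + [21] -> [16, 21]
  Merge: [5] + [16, 21] -> [5, 16, 21]
Merge: [10, 12, 25] + [5, 16, 21] -> [5, 10, 12, 16, 21, 25]

Final sorted array: [5, 10, 12, 16, 21, 25]

The merge sort proceeds by recursively splitting the array and merging sorted halves.
After all merges, the sorted array is [5, 10, 12, 16, 21, 25].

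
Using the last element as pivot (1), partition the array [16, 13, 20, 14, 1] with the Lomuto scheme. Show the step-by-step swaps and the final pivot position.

Lomuto partition with pivot = 1:

Initial array: [16, 13, 20, 14, 1]

arr[0]=16 > 1: no swap
arr[1]=13 > 1: no swap
arr[2]=20 > 1: no swap
arr[3]=14 > 1: no swap

Place pivot at position 0: [1, 13, 20, 14, 16]
Pivot position: 0

After partitioning with pivot 1, the array becomes [1, 13, 20, 14, 16]. The pivot is placed at index 0. All elements to the left of the pivot are <= 1, and all elements to the right are > 1.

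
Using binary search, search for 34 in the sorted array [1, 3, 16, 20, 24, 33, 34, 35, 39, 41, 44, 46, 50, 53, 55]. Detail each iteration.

Binary search for 34 in [1, 3, 16, 20, 24, 33, 34, 35, 39, 41, 44, 46, 50, 53, 55]:

lo=0, hi=14, mid=7, arr[mid]=35 -> 35 > 34, search left half
lo=0, hi=6, mid=3, arr[mid]=20 -> 20 < 34, search right half
lo=4, hi=6, mid=5, arr[mid]=33 -> 33 < 34, search right half
lo=6, hi=6, mid=6, arr[mid]=34 -> Found target at index 6!

Binary search finds 34 at index 6 after 4 comparisons. The search repeatedly halves the search space by comparing with the middle element.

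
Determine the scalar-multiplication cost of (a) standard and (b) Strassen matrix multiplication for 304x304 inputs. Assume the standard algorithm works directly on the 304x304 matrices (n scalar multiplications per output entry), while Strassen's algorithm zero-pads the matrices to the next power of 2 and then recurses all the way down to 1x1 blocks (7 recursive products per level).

Matrix multiplication for 304x304 matrices:

Strassen's algorithm requires power-of-2 dimensions. Pad 304x304 to 512x512 (next power of 2).

Standard algorithm: 304^3 = 28094464 multiplications
Strassen's algorithm: 7^(log2(512)) = 7^9 = 40353607 multiplications
Difference: 28094464 - 40353607 = -12259143 (Strassen uses MORE here due to padding overhead — for small or just-over-power-of-2 n, padding can outweigh the per-level savings)

Standard: 28094464 multiplications (304^3). Strassen: 40353607 multiplications (7^9, after padding to 512x512). Strassen reduces 8 recursive multiplications to 7 at each level.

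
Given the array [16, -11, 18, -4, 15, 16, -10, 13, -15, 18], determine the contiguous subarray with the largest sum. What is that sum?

Using Kadane's algorithm on [16, -11, 18, -4, 15, 16, -10, 13, -15, 18]:

Scanning through the array:
Position 1 (value -11): max_ending_here = 5, max_so_far = 16
Position 2 (value 18): max_ending_here = 23, max_so_far = 23
Position 3 (value -4): max_ending_here = 19, max_so_far = 23
Position 4 (value 15): max_ending_here = 34, max_so_far = 34
Position 5 (value 16): max_ending_here = 50, max_so_far = 50
Position 6 (value -10): max_ending_here = 40, max_so_far = 50
Position 7 (value 13): max_ending_here = 53, max_so_far = 53
Position 8 (value -15): max_ending_here = 38, max_so_far = 53
Position 9 (value 18): max_ending_here = 56, max_so_far = 56

Maximum subarray: [16, -11, 18, -4, 15, 16, -10, 13, -15, 18]
Maximum sum: 56

The maximum subarray is [16, -11, 18, -4, 15, 16, -10, 13, -15, 18] with sum 56. This subarray runs from index 0 to index 9.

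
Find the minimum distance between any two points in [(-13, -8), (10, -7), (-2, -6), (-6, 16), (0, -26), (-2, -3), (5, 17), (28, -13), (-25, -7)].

Computing all pairwise distances among 9 points:

d((-13, -8), (10, -7)) = 23.0217
d((-13, -8), (-2, -6)) = 11.1803
d((-13, -8), (-6, 16)) = 25.0
d((-13, -8), (0, -26)) = 22.2036
d((-13, -8), (-2, -3)) = 12.083
d((-13, -8), (5, 17)) = 30.8058
d((-13, -8), (28, -13)) = 41.3038
d((-13, -8), (-25, -7)) = 12.0416
d((10, -7), (-2, -6)) = 12.0416
d((10, -7), (-6, 16)) = 28.0179
d((10, -7), (0, -26)) = 21.4709
d((10, -7), (-2, -3)) = 12.6491
d((10, -7), (5, 17)) = 24.5153
d((10, -7), (28, -13)) = 18.9737
d((10, -7), (-25, -7)) = 35.0
d((-2, -6), (-6, 16)) = 22.3607
d((-2, -6), (0, -26)) = 20.0998
d((-2, -6), (-2, -3)) = 3.0 <-- minimum
d((-2, -6), (5, 17)) = 24.0416
d((-2, -6), (28, -13)) = 30.8058
d((-2, -6), (-25, -7)) = 23.0217
d((-6, 16), (0, -26)) = 42.4264
d((-6, 16), (-2, -3)) = 19.4165
d((-6, 16), (5, 17)) = 11.0454
d((-6, 16), (28, -13)) = 44.6878
d((-6, 16), (-25, -7)) = 29.8329
d((0, -26), (-2, -3)) = 23.0868
d((0, -26), (5, 17)) = 43.2897
d((0, -26), (28, -13)) = 30.8707
d((0, -26), (-25, -7)) = 31.4006
d((-2, -3), (5, 17)) = 21.1896
d((-2, -3), (28, -13)) = 31.6228
d((-2, -3), (-25, -7)) = 23.3452
d((5, 17), (28, -13)) = 37.8021
d((5, 17), (-25, -7)) = 38.4187
d((28, -13), (-25, -7)) = 53.3385

Closest pair: (-2, -6) and (-2, -3) with distance 3.0

The closest pair is (-2, -6) and (-2, -3) with Euclidean distance 3.0. For 9 points, brute-force pairwise comparison is shown above. For large n, the divide-and-conquer algorithm (sort by x, recurse on halves, check the dividing strip) achieves O(n log n).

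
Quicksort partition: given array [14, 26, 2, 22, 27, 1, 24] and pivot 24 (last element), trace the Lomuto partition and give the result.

Lomuto partition with pivot = 24:

Initial array: [14, 26, 2, 22, 27, 1, 24]

arr[0]=14 <= 24: swap with position 0, array becomes [14, 26, 2, 22, 27, 1, 24]
arr[1]=26 > 24: no swap
arr[2]=2 <= 24: swap with position 1, array becomes [14, 2, 26, 22, 27, 1, 24]
arr[3]=22 <= 24: swap with position 2, array becomes [14, 2, 22, 26, 27, 1, 24]
arr[4]=27 > 24: no swap
arr[5]=1 <= 24: swap with position 3, array becomes [14, 2, 22, 1, 27, 26, 24]

Place pivot at position 4: [14, 2, 22, 1, 24, 26, 27]
Pivot position: 4

After partitioning with pivot 24, the array becomes [14, 2, 22, 1, 24, 26, 27]. The pivot is placed at index 4. All elements to the left of the pivot are <= 24, and all elements to the right are > 24.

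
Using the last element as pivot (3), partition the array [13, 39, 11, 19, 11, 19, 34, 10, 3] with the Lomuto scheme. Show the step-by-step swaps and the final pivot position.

Lomuto partition with pivot = 3:

Initial array: [13, 39, 11, 19, 11, 19, 34, 10, 3]

arr[0]=13 > 3: no swap
arr[1]=39 > 3: no swap
arr[2]=11 > 3: no swap
arr[3]=19 > 3: no swap
arr[4]=11 > 3: no swap
arr[5]=19 > 3: no swap
arr[6]=34 > 3: no swap
arr[7]=10 > 3: no swap

Place pivot at position 0: [3, 39, 11, 19, 11, 19, 34, 10, 13]
Pivot position: 0

After partitioning with pivot 3, the array becomes [3, 39, 11, 19, 11, 19, 34, 10, 13]. The pivot is placed at index 0. All elements to the left of the pivot are <= 3, and all elements to the right are > 3.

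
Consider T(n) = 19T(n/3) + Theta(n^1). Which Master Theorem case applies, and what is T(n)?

Master Theorem for T(n) = 19T(n/3) + O(n^1):

a = 19, b = 3, c = 1
log_b(a) = log_3(19) = 2.6801

Case 1: c = 1 < log_3(19) = 2.6801
T(n) = O(n^(log_3 19))

For T(n) = 19T(n/3) + O(n^1): log_3(19) = 2.6801. This is Case 1 of the Master Theorem (c < log_b(a), work dominated by leaves), giving O(n^(log_3 19)).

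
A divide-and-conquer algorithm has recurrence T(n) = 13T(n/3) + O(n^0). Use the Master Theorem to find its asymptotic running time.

Master Theorem for T(n) = 13T(n/3) + O(n^0):

a = 13, b = 3, c = 0
log_b(a) = log_3(13) = 2.3347

Case 1: c = 0 < log_3(13) = 2.3347
T(n) = O(n^(log_3 13))

For T(n) = 13T(n/3) + O(n^0): log_3(13) = 2.3347. This is Case 1 of the Master Theorem (c < log_b(a), work dominated by leaves), giving O(n^(log_3 13)).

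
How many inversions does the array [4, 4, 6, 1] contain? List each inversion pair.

Finding inversions in [4, 4, 6, 1]:

(0, 3): arr[0]=4 > arr[3]=1
(1, 3): arr[1]=4 > arr[3]=1
(2, 3): arr[2]=6 > arr[3]=1

Total inversions: 3

The array has 3 inversion(s): (0,3), (1,3), (2,3). Each pair (i,j) satisfies i < j and arr[i] > arr[j].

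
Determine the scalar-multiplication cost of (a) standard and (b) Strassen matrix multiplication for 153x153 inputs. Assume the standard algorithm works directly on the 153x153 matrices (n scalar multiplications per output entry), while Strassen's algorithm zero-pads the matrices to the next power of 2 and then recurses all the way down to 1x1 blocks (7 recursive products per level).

Matrix multiplication for 153x153 matrices:

Strassen's algorithm requires power-of-2 dimensions. Pad 153x153 to 256x256 (next power of 2).

Standard algorithm: 153^3 = 3581577 multiplications
Strassen's algorithm: 7^(log2(256)) = 7^8 = 5764801 multiplications
Difference: 3581577 - 5764801 = -2183224 (Strassen uses MORE here due to padding overhead — for small or just-over-power-of-2 n, padding can outweigh the per-level savings)

Standard: 3581577 multiplications (153^3). Strassen: 5764801 multiplications (7^8, after padding to 256x256). Strassen reduces 8 recursive multiplications to 7 at each level.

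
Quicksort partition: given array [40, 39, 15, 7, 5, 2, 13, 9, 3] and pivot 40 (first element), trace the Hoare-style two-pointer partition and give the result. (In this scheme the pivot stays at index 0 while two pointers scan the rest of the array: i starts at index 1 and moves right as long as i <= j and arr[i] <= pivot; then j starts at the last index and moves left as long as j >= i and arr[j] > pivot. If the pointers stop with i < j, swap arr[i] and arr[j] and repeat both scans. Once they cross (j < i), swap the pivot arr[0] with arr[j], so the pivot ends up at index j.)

Hoare-style two-pointer partition with pivot = 40:

Initial array: [40, 39, 15, 7, 5, 2, 13, 9, 3]

Pointers start at i = 1, j = 8.
i ends at 9, j ends at 8: the pointers have crossed (j < i), so scanning stops.

Swap pivot arr[0] with arr[8] to place pivot at position 8: [3, 39, 15, 7, 5, 2, 13, 9, 40]
Pivot position: 8

After partitioning with pivot 40, the array becomes [3, 39, 15, 7, 5, 2, 13, 9, 40]. The pivot is placed at index 8. All elements to the left of the pivot are <= 40, and all elements to the right are > 40.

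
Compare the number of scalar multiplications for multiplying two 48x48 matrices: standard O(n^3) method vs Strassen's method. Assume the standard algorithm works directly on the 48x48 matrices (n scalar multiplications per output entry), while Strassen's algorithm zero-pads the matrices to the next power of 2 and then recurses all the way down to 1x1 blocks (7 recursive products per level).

Matrix multiplication for 48x48 matrices:

Strassen's algorithm requires power-of-2 dimensions. Pad 48x48 to 64x64 (next power of 2).

Standard algorithm: 48^3 = 110592 multiplications
Strassen's algorithm: 7^(log2(64)) = 7^6 = 117649 multiplications
Difference: 110592 - 117649 = -7057 (Strassen uses MORE here due to padding overhead — for small or just-over-power-of-2 n, padding can outweigh the per-level savings)

Standard: 110592 multiplications (48^3). Strassen: 117649 multiplications (7^6, after padding to 64x64). Strassen reduces 8 recursive multiplications to 7 at each level.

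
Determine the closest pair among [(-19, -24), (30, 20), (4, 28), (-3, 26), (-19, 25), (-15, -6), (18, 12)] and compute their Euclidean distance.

Computing all pairwise distances among 7 points:

d((-19, -24), (30, 20)) = 65.8559
d((-19, -24), (4, 28)) = 56.8595
d((-19, -24), (-3, 26)) = 52.4976
d((-19, -24), (-19, 25)) = 49.0
d((-19, -24), (-15, -6)) = 18.4391
d((-19, -24), (18, 12)) = 51.6236
d((30, 20), (4, 28)) = 27.2029
d((30, 20), (-3, 26)) = 33.541
d((30, 20), (-19, 25)) = 49.2544
d((30, 20), (-15, -6)) = 51.9711
d((30, 20), (18, 12)) = 14.4222
d((4, 28), (-3, 26)) = 7.2801 <-- minimum
d((4, 28), (-19, 25)) = 23.1948
d((4, 28), (-15, -6)) = 38.9487
d((4, 28), (18, 12)) = 21.2603
d((-3, 26), (-19, 25)) = 16.0312
d((-3, 26), (-15, -6)) = 34.176
d((-3, 26), (18, 12)) = 25.2389
d((-19, 25), (-15, -6)) = 31.257
d((-19, 25), (18, 12)) = 39.2173
d((-15, -6), (18, 12)) = 37.5899

Closest pair: (4, 28) and (-3, 26) with distance 7.2801

The closest pair is (4, 28) and (-3, 26) with Euclidean distance 7.2801. For 7 points, brute-force pairwise comparison is shown above. For large n, the divide-and-conquer algorithm (sort by x, recurse on halves, check the dividing strip) achieves O(n log n).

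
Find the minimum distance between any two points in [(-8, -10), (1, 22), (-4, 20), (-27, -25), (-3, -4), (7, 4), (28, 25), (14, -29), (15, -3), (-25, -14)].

Computing all pairwise distances among 10 points:

d((-8, -10), (1, 22)) = 33.2415
d((-8, -10), (-4, 20)) = 30.2655
d((-8, -10), (-27, -25)) = 24.2074
d((-8, -10), (-3, -4)) = 7.8102
d((-8, -10), (7, 4)) = 20.5183
d((-8, -10), (28, 25)) = 50.2096
d((-8, -10), (14, -29)) = 29.0689
d((-8, -10), (15, -3)) = 24.0416
d((-8, -10), (-25, -14)) = 17.4642
d((1, 22), (-4, 20)) = 5.3852 <-- minimum
d((1, 22), (-27, -25)) = 54.7083
d((1, 22), (-3, -4)) = 26.3059
d((1, 22), (7, 4)) = 18.9737
d((1, 22), (28, 25)) = 27.1662
d((1, 22), (14, -29)) = 52.6308
d((1, 22), (15, -3)) = 28.6531
d((1, 22), (-25, -14)) = 44.4072
d((-4, 20), (-27, -25)) = 50.5371
d((-4, 20), (-3, -4)) = 24.0208
d((-4, 20), (7, 4)) = 19.4165
d((-4, 20), (28, 25)) = 32.3883
d((-4, 20), (14, -29)) = 52.2015
d((-4, 20), (15, -3)) = 29.8329
d((-4, 20), (-25, -14)) = 39.9625
d((-27, -25), (-3, -4)) = 31.8904
d((-27, -25), (7, 4)) = 44.6878
d((-27, -25), (28, 25)) = 74.3303
d((-27, -25), (14, -29)) = 41.1947
d((-27, -25), (15, -3)) = 47.4131
d((-27, -25), (-25, -14)) = 11.1803
d((-3, -4), (7, 4)) = 12.8062
d((-3, -4), (28, 25)) = 42.45
d((-3, -4), (14, -29)) = 30.2324
d((-3, -4), (15, -3)) = 18.0278
d((-3, -4), (-25, -14)) = 24.1661
d((7, 4), (28, 25)) = 29.6985
d((7, 4), (14, -29)) = 33.7343
d((7, 4), (15, -3)) = 10.6301
d((7, 4), (-25, -14)) = 36.7151
d((28, 25), (14, -29)) = 55.7853
d((28, 25), (15, -3)) = 30.8707
d((28, 25), (-25, -14)) = 65.8027
d((14, -29), (15, -3)) = 26.0192
d((14, -29), (-25, -14)) = 41.7852
d((15, -3), (-25, -14)) = 41.4849

Closest pair: (1, 22) and (-4, 20) with distance 5.3852

The closest pair is (1, 22) and (-4, 20) with Euclidean distance 5.3852. For 10 points, brute-force pairwise comparison is shown above. For large n, the divide-and-conquer algorithm (sort by x, recurse on halves, check the dividing strip) achieves O(n log n).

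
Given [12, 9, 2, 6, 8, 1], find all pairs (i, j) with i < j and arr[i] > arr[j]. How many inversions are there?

Finding inversions in [12, 9, 2, 6, 8, 1]:

(0, 1): arr[0]=12 > arr[1]=9
(0, 2): arr[0]=12 > arr[2]=2
(0, 3): arr[0]=12 > arr[3]=6
(0, 4): arr[0]=12 > arr[4]=8
(0, 5): arr[0]=12 > arr[5]=1
(1, 2): arr[1]=9 > arr[2]=2
(1, 3): arr[1]=9 > arr[3]=6
(1, 4): arr[1]=9 > arr[4]=8
(1, 5): arr[1]=9 > arr[5]=1
(2, 5): arr[2]=2 > arr[5]=1
(3, 5): arr[3]=6 > arr[5]=1
(4, 5): arr[4]=8 > arr[5]=1

Total inversions: 12

The array has 12 inversion(s): (0,1), (0,2), (0,3), (0,4), (0,5), (1,2), (1,3), (1,4), (1,5), (2,5), (3,5), (4,5). Each pair (i,j) satisfies i < j and arr[i] > arr[j].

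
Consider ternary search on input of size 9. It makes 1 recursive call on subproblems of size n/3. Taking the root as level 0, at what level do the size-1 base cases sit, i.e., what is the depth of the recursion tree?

For divide and conquer with division factor 3:

Problem sizes at each level:
Level 0: 9
Level 1: 3
Level 2: 1

The root is level 0 and the size-1 base case is level 2 (the tree spans levels 0 through 2, i.e. 3 levels counting the root), so the depth is the number of divisions: log_3(9) = 2

The recursion tree depth is log_3(9) = 2. At each level, the problem size is divided by 3, so it takes 2 divisions to reduce to a base case of size 1. The algorithm makes 1 recursive call at each level.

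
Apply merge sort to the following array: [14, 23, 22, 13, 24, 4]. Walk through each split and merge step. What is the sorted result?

Merge sort trace:

Split: [14, 23, 22, 13, 24, 4] -> [14, 23, 22] and [13, 24, 4]
  Split: [14, 23, 22] -> [14] and [23, 22]
    Split: [23, 22] -> [23] and [22]
    Merge: [23] + [22] -> [22, 23]
  Merge: [14] + [22, 23] -> [14, 22, 23]
  Split: [13, 24, 4] -> [13] and [24, 4]
    Split: [24, 4] -> [24] and [4]
    Merge: [24] + [4] -> [4, 24]
  Merge: [13] + [4, 24] -> [4, 13, 24]
Merge: [14, 22, 23] + [4, 13, 24] -> [4, 13, 14, 22, 23, 24]

Final sorted array: [4, 13, 14, 22, 23, 24]

The merge sort proceeds by recursively splitting the array and merging sorted halves.
After all merges, the sorted array is [4, 13, 14, 22, 23, 24].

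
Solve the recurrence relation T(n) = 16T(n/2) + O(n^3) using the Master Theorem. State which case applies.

Master Theorem for T(n) = 16T(n/2) + O(n^3):

a = 16, b = 2, c = 3
log_b(a) = log_2(16) = 4.0000

Case 1: c = 3 < log_2(16) = 4.0000
T(n) = O(n^(log_2 16)) = O(n^4)

For T(n) = 16T(n/2) + O(n^3): log_2(16) = 4.0000. This is Case 1 of the Master Theorem (c < log_b(a), work dominated by leaves), giving O(n^4).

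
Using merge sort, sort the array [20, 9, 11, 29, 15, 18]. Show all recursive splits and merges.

Merge sort trace:

Split: [20, 9, 11, 29, 15, 18] -> [20, 9, 11] and [29, 15, 18]
  Split: [20, 9, 11] -> [20] and [9, 11]
    Split: [9, 11] -> [9] and [11]
    Merge: [9] + [11] -> [9, 11]
  Merge: [20] + [9, 11] -> [9, 11, 20]
  Split: [29, 15, 18] -> [29] and [15, 18]
    Split: [15, 18] -> [15] and [18]
    Merge: [15] + [18] -> [15, 18]
  Merge: [29] + [15, 18] -> [15, 18, 29]
Merge: [9, 11, 20] + [15, 18, 29] -> [9, 11, 15, 18, 20, 29]

Final sorted array: [9, 11, 15, 18, 20, 29]

The merge sort proceeds by recursively splitting the array and merging sorted halves.
After all merges, the sorted array is [9, 11, 15, 18, 20, 29].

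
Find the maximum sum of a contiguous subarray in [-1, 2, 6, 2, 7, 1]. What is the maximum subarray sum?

Using Kadane's algorithm on [-1, 2, 6, 2, 7, 1]:

Scanning through the array:
Position 1 (value 2): max_ending_here = 2, max_so_far = 2
Position 2 (value 6): max_ending_here = 8, max_so_far = 8
Position 3 (value 2): max_ending_here = 10, max_so_far = 10
Position 4 (value 7): max_ending_here = 17, max_so_far = 17
Position 5 (value 1): max_ending_here = 18, max_so_far = 18

Maximum subarray: [2, 6, 2, 7, 1]
Maximum sum: 18

The maximum subarray is [2, 6, 2, 7, 1] with sum 18. This subarray runs from index 1 to index 5.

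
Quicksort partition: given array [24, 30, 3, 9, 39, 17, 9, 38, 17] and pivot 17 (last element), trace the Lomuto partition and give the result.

Lomuto partition with pivot = 17:

Initial array: [24, 30, 3, 9, 39, 17, 9, 38, 17]

arr[0]=24 > 17: no swap
arr[1]=30 > 17: no swap
arr[2]=3 <= 17: swap with position 0, array becomes [3, 30, 24, 9, 39, 17, 9, 38, 17]
arr[3]=9 <= 17: swap with position 1, array becomes [3, 9, 24, 30, 39, 17, 9, 38, 17]
arr[4]=39 > 17: no swap
arr[5]=17 <= 17: swap with position 2, array becomes [3, 9, 17, 30, 39, 24, 9, 38, 17]
arr[6]=9 <= 17: swap with position 3, array becomes [3, 9, 17, 9, 39, 24, 30, 38, 17]
arr[7]=38 > 17: no swap

Place pivot at position 4: [3, 9, 17, 9, 17, 24, 30, 38, 39]
Pivot position: 4

After partitioning with pivot 17, the array becomes [3, 9, 17, 9, 17, 24, 30, 38, 39]. The pivot is placed at index 4. All elements to the left of the pivot are <= 17, and all elements to the right are > 17.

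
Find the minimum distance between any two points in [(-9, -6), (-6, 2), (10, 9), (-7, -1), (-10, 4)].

Computing all pairwise distances among 5 points:

d((-9, -6), (-6, 2)) = 8.544
d((-9, -6), (10, 9)) = 24.2074
d((-9, -6), (-7, -1)) = 5.3852
d((-9, -6), (-10, 4)) = 10.0499
d((-6, 2), (10, 9)) = 17.4642
d((-6, 2), (-7, -1)) = 3.1623 <-- minimum
d((-6, 2), (-10, 4)) = 4.4721
d((10, 9), (-7, -1)) = 19.7231
d((10, 9), (-10, 4)) = 20.6155
d((-7, -1), (-10, 4)) = 5.831

Closest pair: (-6, 2) and (-7, -1) with distance 3.1623

The closest pair is (-6, 2) and (-7, -1) with Euclidean distance 3.1623. For 5 points, brute-force pairwise comparison is shown above. For large n, the divide-and-conquer algorithm (sort by x, recurse on halves, check the dividing strip) achieves O(n log n).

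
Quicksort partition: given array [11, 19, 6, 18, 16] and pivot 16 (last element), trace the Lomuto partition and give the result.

Lomuto partition with pivot = 16:

Initial array: [11, 19, 6, 18, 16]

arr[0]=11 <= 16: swap with position 0, array becomes [11, 19, 6, 18, 16]
arr[1]=19 > 16: no swap
arr[2]=6 <= 16: swap with position 1, array becomes [11, 6, 19, 18, 16]
arr[3]=18 > 16: no swap

Place pivot at position 2: [11, 6, 16, 18, 19]
Pivot position: 2

After partitioning with pivot 16, the array becomes [11, 6, 16, 18, 19]. The pivot is placed at index 2. All elements to the left of the pivot are <= 16, and all elements to the right are > 16.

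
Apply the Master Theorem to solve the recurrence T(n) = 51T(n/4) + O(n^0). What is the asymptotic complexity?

Master Theorem for T(n) = 51T(n/4) + O(n^0):

a = 51, b = 4, c = 0
log_b(a) = log_4(51) = 2.8362

Case 1: c = 0 < log_4(51) = 2.8362
T(n) = O(n^(log_4 51))

For T(n) = 51T(n/4) + O(n^0): log_4(51) = 2.8362. This is Case 1 of the Master Theorem (c < log_b(a), work dominated by leaves), giving O(n^(log_4 51)).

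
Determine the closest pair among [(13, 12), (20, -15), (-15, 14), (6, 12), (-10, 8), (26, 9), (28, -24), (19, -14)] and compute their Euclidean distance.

Computing all pairwise distances among 8 points:

d((13, 12), (20, -15)) = 27.8927
d((13, 12), (-15, 14)) = 28.0713
d((13, 12), (6, 12)) = 7.0
d((13, 12), (-10, 8)) = 23.3452
d((13, 12), (26, 9)) = 13.3417
d((13, 12), (28, -24)) = 39.0
d((13, 12), (19, -14)) = 26.6833
d((20, -15), (-15, 14)) = 45.4533
d((20, -15), (6, 12)) = 30.4138
d((20, -15), (-10, 8)) = 37.8021
d((20, -15), (26, 9)) = 24.7386
d((20, -15), (28, -24)) = 12.0416
d((20, -15), (19, -14)) = 1.4142 <-- minimum
d((-15, 14), (6, 12)) = 21.095
d((-15, 14), (-10, 8)) = 7.8102
d((-15, 14), (26, 9)) = 41.3038
d((-15, 14), (28, -24)) = 57.3847
d((-15, 14), (19, -14)) = 44.0454
d((6, 12), (-10, 8)) = 16.4924
d((6, 12), (26, 9)) = 20.2237
d((6, 12), (28, -24)) = 42.19
d((6, 12), (19, -14)) = 29.0689
d((-10, 8), (26, 9)) = 36.0139
d((-10, 8), (28, -24)) = 49.679
d((-10, 8), (19, -14)) = 36.4005
d((26, 9), (28, -24)) = 33.0606
d((26, 9), (19, -14)) = 24.0416
d((28, -24), (19, -14)) = 13.4536

Closest pair: (20, -15) and (19, -14) with distance 1.4142

The closest pair is (20, -15) and (19, -14) with Euclidean distance 1.4142. For 8 points, brute-force pairwise comparison is shown above. For large n, the divide-and-conquer algorithm (sort by x, recurse on halves, check the dividing strip) achieves O(n log n).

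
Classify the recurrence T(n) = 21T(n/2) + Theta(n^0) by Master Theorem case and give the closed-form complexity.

Master Theorem for T(n) = 21T(n/2) + O(n^0):

a = 21, b = 2, c = 0
log_b(a) = log_2(21) = 4.3923

Case 1: c = 0 < log_2(21) = 4.3923
T(n) = O(n^(log_2 21))

For T(n) = 21T(n/2) + O(n^0): log_2(21) = 4.3923. This is Case 1 of the Master Theorem (c < log_b(a), work dominated by leaves), giving O(n^(log_2 21)).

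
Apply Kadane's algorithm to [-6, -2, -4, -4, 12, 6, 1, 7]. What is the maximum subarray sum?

Using Kadane's algorithm on [-6, -2, -4, -4, 12, 6, 1, 7]:

Scanning through the array:
Position 1 (value -2): max_ending_here = -2, max_so_far = -2
Position 2 (value -4): max_ending_here = -4, max_so_far = -2
Position 3 (value -4): max_ending_here = -4, max_so_far = -2
Position 4 (value 12): max_ending_here = 12, max_so_far = 12
Position 5 (value 6): max_ending_here = 18, max_so_far = 18
Position 6 (value 1): max_ending_here = 19, max_so_far = 19
Position 7 (value 7): max_ending_here = 26, max_so_far = 26

Maximum subarray: [12, 6, 1, 7]
Maximum sum: 26

The maximum subarray is [12, 6, 1, 7] with sum 26. This subarray runs from index 4 to index 7.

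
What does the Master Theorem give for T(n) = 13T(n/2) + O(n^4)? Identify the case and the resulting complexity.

Master Theorem for T(n) = 13T(n/2) + O(n^4):

a = 13, b = 2, c = 4
log_b(a) = log_2(13) = 3.7004

Case 3: c = 4 > log_2(13) = 3.7004
T(n) = O(n^4) = O(n^4)

For T(n) = 13T(n/2) + O(n^4): log_2(13) = 3.7004. This is Case 3 of the Master Theorem (c > log_b(a), work dominated by root), giving O(n^4).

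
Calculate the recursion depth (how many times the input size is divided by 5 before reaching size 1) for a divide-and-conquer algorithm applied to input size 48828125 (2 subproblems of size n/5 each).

For divide and conquer with division factor 5:

Problem sizes at each level:
Level 0: 48828125
Level 1: 9765625
Level 2: 1953125
Level 3: 390625
Level 4: 78125
Level 5: 15625
Level 6: 3125
Level 7: 625
Level 8: 125
Level 9: 25
Level 10: 5
Level 11: 1

The root is level 0 and the size-1 base case is level 11 (the tree spans levels 0 through 11, i.e. 12 levels counting the root), so the depth is the number of divisions: log_5(48828125) = 11

The recursion tree depth is log_5(48828125) = 11. At each level, the problem size is divided by 5, so it takes 11 divisions to reduce to a base case of size 1. The algorithm makes 2 recursive calls at each level.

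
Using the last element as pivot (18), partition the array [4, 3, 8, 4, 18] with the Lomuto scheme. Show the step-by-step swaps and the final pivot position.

Lomuto partition with pivot = 18:

Initial array: [4, 3, 8, 4, 18]

arr[0]=4 <= 18: swap with position 0, array becomes [4, 3, 8, 4, 18]
arr[1]=3 <= 18: swap with position 1, array becomes [4, 3, 8, 4, 18]
arr[2]=8 <= 18: swap with position 2, array becomes [4, 3, 8, 4, 18]
arr[3]=4 <= 18: swap with position 3, array becomes [4, 3, 8, 4, 18]

Place pivot at position 4: [4, 3, 8, 4, 18]
Pivot position: 4

After partitioning with pivot 18, the array becomes [4, 3, 8, 4, 18]. The pivot is placed at index 4. All elements to the left of the pivot are <= 18, and all elements to the right are > 18.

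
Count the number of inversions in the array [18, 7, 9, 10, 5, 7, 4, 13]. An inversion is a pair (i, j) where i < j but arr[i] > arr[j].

Finding inversions in [18, 7, 9, 10, 5, 7, 4, 13]:

(0, 1): arr[0]=18 > arr[1]=7
(0, 2): arr[0]=18 > arr[2]=9
(0, 3): arr[0]=18 > arr[3]=10
(0, 4): arr[0]=18 > arr[4]=5
(0, 5): arr[0]=18 > arr[5]=7
(0, 6): arr[0]=18 > arr[6]=4
(0, 7): arr[0]=18 > arr[7]=13
(1, 4): arr[1]=7 > arr[4]=5
(1, 6): arr[1]=7 > arr[6]=4
(2, 4): arr[2]=9 > arr[4]=5
(2, 5): arr[2]=9 > arr[5]=7
(2, 6): arr[2]=9 > arr[6]=4
(3, 4): arr[3]=10 > arr[4]=5
(3, 5): arr[3]=10 > arr[5]=7
(3, 6): arr[3]=10 > arr[6]=4
(4, 6): arr[4]=5 > arr[6]=4
(5, 6): arr[5]=7 > arr[6]=4

Total inversions: 17

The array has 17 inversion(s): (0,1), (0,2), (0,3), (0,4), (0,5), (0,6), (0,7), (1,4), (1,6), (2,4), (2,5), (2,6), (3,4), (3,5), (3,6), (4,6), (5,6). Each pair (i,j) satisfies i < j and arr[i] > arr[j].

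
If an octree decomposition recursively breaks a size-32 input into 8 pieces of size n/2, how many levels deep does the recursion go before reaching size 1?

For divide and conquer with division factor 2:

Problem sizes at each level:
Level 0: 32
Level 1: 16
Level 2: 8
Level 3: 4
Level 4: 2
Level 5: 1

The root is level 0 and the size-1 base case is level 5 (the tree spans levels 0 through 5, i.e. 6 levels counting the root), so the depth is the number of divisions: log_2(32) = 5

The recursion tree depth is log_2(32) = 5. At each level, the problem size is divided by 2, so it takes 5 divisions to reduce to a base case of size 1. The algorithm makes 8 recursive calls at each level.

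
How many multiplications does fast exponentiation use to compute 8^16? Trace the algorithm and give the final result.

Computing 8^16 by squaring (build up from 8^1; each line after the first costs one multiplication):

8^1 = 8
8^2 = (8^1)^2 = 8^2 = 64
8^4 = (8^2)^2 = 64^2 = 4096
8^8 = (8^4)^2 = 4096^2 = 16777216
8^16 = (8^8)^2 = 16777216^2 = 281474976710656

Result: 281474976710656
Multiplications needed: 4 (4 lines after 8^1)

8^16 = 281474976710656. Using exponentiation by squaring, this requires 4 multiplications. The key idea: if the exponent is even, square the half-power; if odd, multiply by the base once.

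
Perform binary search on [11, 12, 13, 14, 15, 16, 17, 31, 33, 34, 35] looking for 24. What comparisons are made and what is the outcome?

Binary search for 24 in [11, 12, 13, 14, 15, 16, 17, 31, 33, 34, 35]:

lo=0, hi=10, mid=5, arr[mid]=16 -> 16 < 24, search right half
lo=6, hi=10, mid=8, arr[mid]=33 -> 33 > 24, search left half
lo=6, hi=7, mid=6, arr[mid]=17 -> 17 < 24, search right half
lo=7, hi=7, mid=7, arr[mid]=31 -> 31 > 24, search left half
lo=7 > hi=6, target 24 not found

Binary search determines that 24 is not in the array after 4 comparisons. The search space was exhausted without finding the target.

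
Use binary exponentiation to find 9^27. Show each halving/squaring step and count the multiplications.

Computing 9^27 by squaring (build up from 9^1; each line after the first costs one multiplication):

9^1 = 9
9^2 = (9^1)^2 = 9^2 = 81
9^3 = 9 * 9^2 = 9 * 81 = 729
9^6 = (9^3)^2 = 729^2 = 531441
9^12 = (9^6)^2 = 531441^2 = 282429536481
9^13 = 9 * 9^12 = 9 * 282429536481 = 2541865828329
9^26 = (9^13)^2 = 2541865828329^2 = 6461081889226673298932241
9^27 = 9 * 9^26 = 9 * 6461081889226673298932241 = 58149737003040059690390169

Result: 58149737003040059690390169
Multiplications needed: 7 (7 lines after 9^1)

9^27 = 58149737003040059690390169. Using exponentiation by squaring, this requires 7 multiplications. The key idea: if the exponent is even, square the half-power; if odd, multiply by the base once.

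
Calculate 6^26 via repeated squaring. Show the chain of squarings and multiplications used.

Computing 6^26 by squaring (build up from 6^1; each line after the first costs one multiplication):

6^1 = 6
6^2 = (6^1)^2 = 6^2 = 36
6^3 = 6 * 6^2 = 6 * 36 = 216
6^6 = (6^3)^2 = 216^2 = 46656
6^12 = (6^6)^2 = 46656^2 = 2176782336
6^13 = 6 * 6^12 = 6 * 2176782336 = 13060694016
6^26 = (6^13)^2 = 13060694016^2 = 170581728179578208256

Result: 170581728179578208256
Multiplications needed: 6 (6 lines after 6^1)

6^26 = 170581728179578208256. Using exponentiation by squaring, this requires 6 multiplications. The key idea: if the exponent is even, square the half-power; if odd, multiply by the base once.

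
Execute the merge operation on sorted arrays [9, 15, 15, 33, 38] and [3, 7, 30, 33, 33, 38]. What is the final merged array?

Merging process:

Compare 9 vs 3: take 3 from right. Merged: [3]
Compare 9 vs 7: take 7 from right. Merged: [3, 7]
Compare 9 vs 30: take 9 from left. Merged: [3, 7, 9]
Compare 15 vs 30: take 15 from left. Merged: [3, 7, 9, 15]
Compare 15 vs 30: take 15 from left. Merged: [3, 7, 9, 15, 15]
Compare 33 vs 30: take 30 from right. Merged: [3, 7, 9, 15, 15, 30]
Compare 33 vs 33: take 33 from left. Merged: [3, 7, 9, 15, 15, 30, 33]
Compare 38 vs 33: take 33 from right. Merged: [3, 7, 9, 15, 15, 30, 33, 33]
Compare 38 vs 33: take 33 from right. Merged: [3, 7, 9, 15, 15, 30, 33, 33, 33]
Compare 38 vs 38: take 38 from left. Merged: [3, 7, 9, 15, 15, 30, 33, 33, 33, 38]
Append remaining from right: [38]. Merged: [3, 7, 9, 15, 15, 30, 33, 33, 33, 38, 38]

Final merged array: [3, 7, 9, 15, 15, 30, 33, 33, 33, 38, 38]
Total comparisons: 10

The merged array is [3, 7, 9, 15, 15, 30, 33, 33, 33, 38, 38], requiring 10 comparisons. The merge step runs in O(n) time where n is the total number of elements.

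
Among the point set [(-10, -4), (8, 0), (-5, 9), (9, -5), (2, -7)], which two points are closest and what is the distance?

Computing all pairwise distances among 5 points:

d((-10, -4), (8, 0)) = 18.4391
d((-10, -4), (-5, 9)) = 13.9284
d((-10, -4), (9, -5)) = 19.0263
d((-10, -4), (2, -7)) = 12.3693
d((8, 0), (-5, 9)) = 15.8114
d((8, 0), (9, -5)) = 5.099 <-- minimum
d((8, 0), (2, -7)) = 9.2195
d((-5, 9), (9, -5)) = 19.799
d((-5, 9), (2, -7)) = 17.4642
d((9, -5), (2, -7)) = 7.2801

Closest pair: (8, 0) and (9, -5) with distance 5.099

The closest pair is (8, 0) and (9, -5) with Euclidean distance 5.099. For 5 points, brute-force pairwise comparison is shown above. For large n, the divide-and-conquer algorithm (sort by x, recurse on halves, check the dividing strip) achieves O(n log n).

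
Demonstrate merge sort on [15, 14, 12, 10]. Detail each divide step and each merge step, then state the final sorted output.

Merge sort trace:

Split: [15, 14, 12, 10] -> [15, 14] and [12, 10]
  Split: [15, 14] -> [15] and [14]
  Merge: [15] + [14] -> [14, 15]
  Split: [12, 10] -> [12] and [10]
  Merge: [12] + [10] -> [10, 12]
Merge: [14, 15] + [10, 12] -> [10, 12, 14, 15]

Final sorted array: [10, 12, 14, 15]

The merge sort proceeds by recursively splitting the array and merging sorted halves.
After all merges, the sorted array is [10, 12, 14, 15].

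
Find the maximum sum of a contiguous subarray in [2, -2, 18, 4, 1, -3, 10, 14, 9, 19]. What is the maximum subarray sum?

Using Kadane's algorithm on [2, -2, 18, 4, 1, -3, 10, 14, 9, 19]:

Scanning through the array:
Position 1 (value -2): max_ending_here = 0, max_so_far = 2
Position 2 (value 18): max_ending_here = 18, max_so_far = 18
Position 3 (value 4): max_ending_here = 22, max_so_far = 22
Position 4 (value 1): max_ending_here = 23, max_so_far = 23
Position 5 (value -3): max_ending_here = 20, max_so_far = 23
Position 6 (value 10): max_ending_here = 30, max_so_far = 30
Position 7 (value 14): max_ending_here = 44, max_so_far = 44
Position 8 (value 9): max_ending_here = 53, max_so_far = 53
Position 9 (value 19): max_ending_here = 72, max_so_far = 72

Maximum subarray: [2, -2, 18, 4, 1, -3, 10, 14, 9, 19]
Maximum sum: 72

The maximum subarray is [2, -2, 18, 4, 1, -3, 10, 14, 9, 19] with sum 72. This subarray runs from index 0 to index 9.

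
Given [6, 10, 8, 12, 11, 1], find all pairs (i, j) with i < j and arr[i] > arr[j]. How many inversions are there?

Finding inversions in [6, 10, 8, 12, 11, 1]:

(0, 5): arr[0]=6 > arr[5]=1
(1, 2): arr[1]=10 > arr[2]=8
(1, 5): arr[1]=10 > arr[5]=1
(2, 5): arr[2]=8 > arr[5]=1
(3, 4): arr[3]=12 > arr[4]=11
(3, 5): arr[3]=12 > arr[5]=1
(4, 5): arr[4]=11 > arr[5]=1

Total inversions: 7

The array has 7 inversion(s): (0,5), (1,2), (1,5), (2,5), (3,4), (3,5), (4,5). Each pair (i,j) satisfies i < j and arr[i] > arr[j].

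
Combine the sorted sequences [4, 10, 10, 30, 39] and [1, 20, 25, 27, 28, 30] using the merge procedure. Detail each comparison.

Merging process:

Compare 4 vs 1: take 1 from right. Merged: [1]
Compare 4 vs 20: take 4 from left. Merged: [1, 4]
Compare 10 vs 20: take 10 from left. Merged: [1, 4, 10]
Compare 10 vs 20: take 10 from left. Merged: [1, 4, 10, 10]
Compare 30 vs 20: take 20 from right. Merged: [1, 4, 10, 10, 20]
Compare 30 vs 25: take 25 from right. Merged: [1, 4, 10, 10, 20, 25]
Compare 30 vs 27: take 27 from right. Merged: [1, 4, 10, 10, 20, 25, 27]
Compare 30 vs 28: take 28 from right. Merged: [1, 4, 10, 10, 20, 25, 27, 28]
Compare 30 vs 30: take 30 from left. Merged: [1, 4, 10, 10, 20, 25, 27, 28, 30]
Compare 39 vs 30: take 30 from right. Merged: [1, 4, 10, 10, 20, 25, 27, 28, 30, 30]
Append remaining from left: [39]. Merged: [1, 4, 10, 10, 20, 25, 27, 28, 30, 30, 39]

Final merged array: [1, 4, 10, 10, 20, 25, 27, 28, 30, 30, 39]
Total comparisons: 10

The merged array is [1, 4, 10, 10, 20, 25, 27, 28, 30, 30, 39], requiring 10 comparisons. The merge step runs in O(n) time where n is the total number of elements.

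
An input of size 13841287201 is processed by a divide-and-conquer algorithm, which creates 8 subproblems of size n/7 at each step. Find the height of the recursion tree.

For divide and conquer with division factor 7:

Problem sizes at each level:
Level 0: 13841287201
Level 1: 1977326743
Level 2: 282475249
Level 3: 40353607
Level 4: 5764801
Level 5: 823543
Level 6: 117649
Level 7: 16807
Level 8: 2401
Level 9: 343
Level 10: 49
Level 11: 7
Level 12: 1

The root is level 0 and the size-1 base case is level 12 (the tree spans levels 0 through 12, i.e. 13 levels counting the root), so the depth is the number of divisions: log_7(13841287201) = 12

The recursion tree depth is log_7(13841287201) = 12. At each level, the problem size is divided by 7, so it takes 12 divisions to reduce to a base case of size 1. The algorithm makes 8 recursive calls at each level.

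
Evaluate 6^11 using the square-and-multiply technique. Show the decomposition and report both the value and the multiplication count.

Computing 6^11 by squaring (build up from 6^1; each line after the first costs one multiplication):

6^1 = 6
6^2 = (6^1)^2 = 6^2 = 36
6^4 = (6^2)^2 = 36^2 = 1296
6^5 = 6 * 6^4 = 6 * 1296 = 7776
6^10 = (6^5)^2 = 7776^2 = 60466176
6^11 = 6 * 6^10 = 6 * 60466176 = 362797056

Result: 362797056
Multiplications needed: 5 (5 lines after 6^1)

6^11 = 362797056. Using exponentiation by squaring, this requires 5 multiplications. The key idea: if the exponent is even, square the half-power; if odd, multiply by the base once.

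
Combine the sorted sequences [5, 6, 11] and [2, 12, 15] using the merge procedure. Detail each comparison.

Merging process:

Compare 5 vs 2: take 2 from right. Merged: [2]
Compare 5 vs 12: take 5 from left. Merged: [2, 5]
Compare 6 vs 12: take 6 from left. Merged: [2, 5, 6]
Compare 11 vs 12: take 11 from left. Merged: [2, 5, 6, 11]
Append remaining from right: [12, 15]. Merged: [2, 5, 6, 11, 12, 15]

Final merged array: [2, 5, 6, 11, 12, 15]
Total comparisons: 4

The merged array is [2, 5, 6, 11, 12, 15], requiring 4 comparisons. The merge step runs in O(n) time where n is the total number of elements.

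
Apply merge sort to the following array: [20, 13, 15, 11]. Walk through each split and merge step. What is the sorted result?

Merge sort trace:

Split: [20, 13, 15, 11] -> [20, 13] and [15, 11]
  Split: [20, 13] -> [20] and [13]
  Merge: [20] + [13] -> [13, 20]
  Split: [15, 11] -> [15] and [11]
  Merge: [15] + [11] -> [11, 15]
Merge: [13, 20] + [11, 15] -> [11, 13, 15, 20]

Final sorted array: [11, 13, 15, 20]

The merge sort proceeds by recursively splitting the array and merging sorted halves.
After all merges, the sorted array is [11, 13, 15, 20].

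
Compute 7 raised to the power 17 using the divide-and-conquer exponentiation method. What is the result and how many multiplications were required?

Computing 7^17 by squaring (build up from 7^1; each line after the first costs one multiplication):

7^1 = 7
7^2 = (7^1)^2 = 7^2 = 49
7^4 = (7^2)^2 = 49^2 = 2401
7^8 = (7^4)^2 = 2401^2 = 5764801
7^16 = (7^8)^2 = 5764801^2 = 33232930569601
7^17 = 7 * 7^16 = 7 * 33232930569601 = 232630513987207

Result: 232630513987207
Multiplications needed: 5 (5 lines after 7^1)

7^17 = 232630513987207. Using exponentiation by squaring, this requires 5 multiplications. The key idea: if the exponent is even, square the half-power; if odd, multiply by the base once.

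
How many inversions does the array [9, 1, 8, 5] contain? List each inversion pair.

Finding inversions in [9, 1, 8, 5]:

(0, 1): arr[0]=9 > arr[1]=1
(0, 2): arr[0]=9 > arr[2]=8
(0, 3): arr[0]=9 > arr[3]=5
(2, 3): arr[2]=8 > arr[3]=5

Total inversions: 4

The array has 4 inversion(s): (0,1), (0,2), (0,3), (2,3). Each pair (i,j) satisfies i < j and arr[i] > arr[j].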